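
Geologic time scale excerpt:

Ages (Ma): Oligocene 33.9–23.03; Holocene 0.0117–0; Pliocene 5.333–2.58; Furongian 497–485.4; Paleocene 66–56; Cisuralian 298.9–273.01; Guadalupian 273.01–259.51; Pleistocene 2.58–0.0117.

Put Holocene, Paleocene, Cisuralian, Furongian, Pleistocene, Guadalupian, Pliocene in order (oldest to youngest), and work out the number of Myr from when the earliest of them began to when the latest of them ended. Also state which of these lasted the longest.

Start ages (Ma): Furongian 497, Cisuralian 298.9, Guadalupian 273.01, Paleocene 66, Pliocene 5.333, Pleistocene 2.58, Holocene 0.0117.
Ordered oldest to youngest: Furongian, Cisuralian, Guadalupian, Paleocene, Pliocene, Pleistocene, Holocene.
Span = 497 − 0 = 497 Myr.
Durations: Guadalupian 13.5, Cisuralian 25.89, Pliocene 2.753, Paleocene 10, Furongian 11.6, Pleistocene 2.5683, Holocene 0.0117 → longest is Cisuralian (25.89 Myr).

Furongian → Cisuralian → Guadalupian → Paleocene → Pliocene → Pleistocene → Holocene; total span 497 Myr; longest is Cisuralian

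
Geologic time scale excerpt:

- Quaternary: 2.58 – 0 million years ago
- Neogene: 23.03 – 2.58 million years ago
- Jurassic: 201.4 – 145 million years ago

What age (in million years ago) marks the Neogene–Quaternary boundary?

2.58 million years ago

The Neogene ends and the Quaternary begins at 2.58 million years ago.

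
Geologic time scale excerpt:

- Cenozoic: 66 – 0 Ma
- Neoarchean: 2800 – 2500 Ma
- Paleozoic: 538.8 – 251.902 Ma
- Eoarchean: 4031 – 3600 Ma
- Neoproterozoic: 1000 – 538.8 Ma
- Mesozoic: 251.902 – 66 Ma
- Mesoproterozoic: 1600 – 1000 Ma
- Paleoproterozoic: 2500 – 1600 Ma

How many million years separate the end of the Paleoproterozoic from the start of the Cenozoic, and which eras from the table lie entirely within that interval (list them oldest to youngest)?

End of Paleoproterozoic = 1600 Ma; start of Cenozoic = 66 Ma.
Gap = 1600 − 66 = 1534 Myr.
Eras wholly inside 1600–66 Ma: Mesoproterozoic (1600–1000), Neoproterozoic (1000–538.8), Paleozoic (538.8–251.902), Mesozoic (251.902–66).

1534 million years; Mesoproterozoic, Neoproterozoic, Paleozoic, Mesozoic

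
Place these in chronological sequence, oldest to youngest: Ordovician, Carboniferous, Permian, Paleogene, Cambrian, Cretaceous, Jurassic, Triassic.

Cambrian → Ordovician → Carboniferous → Permian → Triassic → Jurassic → Cretaceous → Paleogene

Era membership (oldest first within each) — Paleozoic: Cambrian, Ordovician, Carboniferous, Permian; Mesozoic: Triassic, Jurassic, Cretaceous; Cenozoic: Paleogene. Paleozoic precedes Mesozoic, which precedes Cenozoic. Concatenating the groups in that era order gives oldest to youngest directly.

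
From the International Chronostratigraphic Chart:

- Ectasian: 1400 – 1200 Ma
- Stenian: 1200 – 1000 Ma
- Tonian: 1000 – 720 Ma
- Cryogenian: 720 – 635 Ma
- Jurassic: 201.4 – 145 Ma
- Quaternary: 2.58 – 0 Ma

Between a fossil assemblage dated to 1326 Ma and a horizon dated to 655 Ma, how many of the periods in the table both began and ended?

1326 Ma sits inside the Ectasian (1400–1200) and 655 Ma inside the Cryogenian (720–635); neither of those is wholly between the two dates.
The listed periods lying completely between them are Stenian, Tonian — 2 in all.

2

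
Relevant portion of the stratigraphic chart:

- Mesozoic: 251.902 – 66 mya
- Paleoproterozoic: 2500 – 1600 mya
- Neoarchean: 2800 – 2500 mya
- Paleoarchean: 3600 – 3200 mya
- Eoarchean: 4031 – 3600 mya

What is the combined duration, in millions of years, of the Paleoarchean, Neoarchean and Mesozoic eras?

Duration is start − end for each: (3600 − 3200) + (2800 − 2500) + (251.902 − 66).
That is 400 + 300 + 185.902, which totals 885.902 million years.

885.902 million years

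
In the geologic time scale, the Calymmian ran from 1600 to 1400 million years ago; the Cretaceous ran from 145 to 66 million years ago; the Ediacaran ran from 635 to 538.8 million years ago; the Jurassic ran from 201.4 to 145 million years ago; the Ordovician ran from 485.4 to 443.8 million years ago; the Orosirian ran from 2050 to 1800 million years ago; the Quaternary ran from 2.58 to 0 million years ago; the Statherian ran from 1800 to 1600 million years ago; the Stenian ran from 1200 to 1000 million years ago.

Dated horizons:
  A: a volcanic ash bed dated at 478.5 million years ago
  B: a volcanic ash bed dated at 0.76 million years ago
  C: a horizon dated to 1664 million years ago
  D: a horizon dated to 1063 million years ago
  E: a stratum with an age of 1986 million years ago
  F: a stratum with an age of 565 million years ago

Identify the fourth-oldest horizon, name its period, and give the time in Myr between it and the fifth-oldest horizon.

Sorted oldest-first by Ma: E (1986), C (1664), D (1063), F (565), A (478.5), B (0.76).
The fourth oldest is F at 565 Ma, which lies in 635–538.8 Ma: the Ediacaran.
The fifth oldest is A at 478.5 Ma; separation = |565 − 478.5| = 86.5 Myr.

F, in the Ediacaran; 86.5 million years to A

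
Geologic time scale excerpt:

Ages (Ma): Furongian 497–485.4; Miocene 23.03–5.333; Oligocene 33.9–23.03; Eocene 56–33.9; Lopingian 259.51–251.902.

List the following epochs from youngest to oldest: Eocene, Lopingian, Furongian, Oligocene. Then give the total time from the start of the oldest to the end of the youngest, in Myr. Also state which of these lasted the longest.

Start ages (Ma): Furongian 497, Lopingian 259.51, Eocene 56, Oligocene 33.9.
Ordered youngest to oldest: Oligocene, Eocene, Lopingian, Furongian.
Span = 497 − 23.03 = 473.97 Myr.
Durations: Eocene 22.1, Furongian 11.6, Oligocene 10.87, Lopingian 7.608 → longest is Eocene (22.1 Myr).

Oligocene, Eocene, Lopingian, Furongian; total span 473.97 Myr; longest is Eocene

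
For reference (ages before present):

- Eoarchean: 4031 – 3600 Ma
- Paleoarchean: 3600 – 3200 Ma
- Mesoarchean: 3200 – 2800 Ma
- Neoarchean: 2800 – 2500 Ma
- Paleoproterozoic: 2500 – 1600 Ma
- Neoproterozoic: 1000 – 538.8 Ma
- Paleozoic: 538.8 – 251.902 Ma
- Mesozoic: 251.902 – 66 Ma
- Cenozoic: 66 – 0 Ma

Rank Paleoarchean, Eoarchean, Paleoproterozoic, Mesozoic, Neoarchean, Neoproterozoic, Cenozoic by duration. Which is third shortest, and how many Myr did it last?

Neoarchean, 300 million years

Start − end for each: Paleoarchean 3600 − 3200 = 400; Eoarchean 4031 − 3600 = 431; Paleoproterozoic 2500 − 1600 = 900; Mesozoic 251.902 − 66 = 185.902; Neoarchean 2800 − 2500 = 300; Neoproterozoic 1000 − 538.8 = 461.2; Cenozoic 66 − 0 = 66.
Ranking these from shortest: Cenozoic < Mesozoic < Neoarchean < Paleoarchean < Eoarchean < Neoproterozoic < Paleoproterozoic.
Position 3 in that ranking is Neoarchean, which lasted 300 Myr.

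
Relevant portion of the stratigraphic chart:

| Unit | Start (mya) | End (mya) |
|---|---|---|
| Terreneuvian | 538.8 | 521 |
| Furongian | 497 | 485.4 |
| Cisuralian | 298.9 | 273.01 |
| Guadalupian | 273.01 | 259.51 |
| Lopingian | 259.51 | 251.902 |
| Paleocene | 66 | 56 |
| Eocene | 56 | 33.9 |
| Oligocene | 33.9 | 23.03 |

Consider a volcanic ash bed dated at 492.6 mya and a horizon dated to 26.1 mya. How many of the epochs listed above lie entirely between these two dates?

492.6 Ma sits inside the Furongian (497–485.4) and 26.1 Ma inside the Oligocene (33.9–23.03); neither of those is wholly between the two dates.
The listed epochs lying completely between them are Cisuralian, Guadalupian, Lopingian, Paleocene, Eocene — 5 in all.

5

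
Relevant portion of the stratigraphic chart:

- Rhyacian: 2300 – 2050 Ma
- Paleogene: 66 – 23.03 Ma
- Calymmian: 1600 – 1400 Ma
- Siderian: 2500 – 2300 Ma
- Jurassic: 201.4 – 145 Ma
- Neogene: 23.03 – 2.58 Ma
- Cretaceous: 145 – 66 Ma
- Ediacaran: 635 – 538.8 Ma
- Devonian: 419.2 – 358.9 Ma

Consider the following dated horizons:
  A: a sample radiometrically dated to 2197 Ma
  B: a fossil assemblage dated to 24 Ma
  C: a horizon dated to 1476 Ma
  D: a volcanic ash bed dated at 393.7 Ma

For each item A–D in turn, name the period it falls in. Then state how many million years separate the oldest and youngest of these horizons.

A: 2197 Ma lies in 2300–2050 Ma, so Rhyacian.
B: 24 Ma lies in 66–23.03 Ma, so Paleogene.
C: 1476 Ma lies in 1600–1400 Ma, so Calymmian.
D: 393.7 Ma lies in 419.2–358.9 Ma, so Devonian.
Oldest = 2197 Ma, youngest = 24 Ma → span 2173 Myr.

A — Rhyacian; B — Paleogene; C — Calymmian; D — Devonian; span 2173 million years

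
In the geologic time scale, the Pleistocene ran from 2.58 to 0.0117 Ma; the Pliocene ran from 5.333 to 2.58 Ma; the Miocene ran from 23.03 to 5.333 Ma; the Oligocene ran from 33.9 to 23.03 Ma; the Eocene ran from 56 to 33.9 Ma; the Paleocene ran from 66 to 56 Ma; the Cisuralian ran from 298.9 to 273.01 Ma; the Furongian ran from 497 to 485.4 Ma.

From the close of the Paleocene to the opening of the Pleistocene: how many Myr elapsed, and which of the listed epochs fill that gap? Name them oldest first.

53.42 million years; Eocene, Oligocene, Miocene, Pliocene

End of Paleocene = 56 Ma; start of Pleistocene = 2.58 Ma.
Gap = 56 − 2.58 = 53.42 Myr.
Epochs wholly inside 56–2.58 Ma: Eocene (56–33.9), Oligocene (33.9–23.03), Miocene (23.03–5.333), Pliocene (5.333–2.58).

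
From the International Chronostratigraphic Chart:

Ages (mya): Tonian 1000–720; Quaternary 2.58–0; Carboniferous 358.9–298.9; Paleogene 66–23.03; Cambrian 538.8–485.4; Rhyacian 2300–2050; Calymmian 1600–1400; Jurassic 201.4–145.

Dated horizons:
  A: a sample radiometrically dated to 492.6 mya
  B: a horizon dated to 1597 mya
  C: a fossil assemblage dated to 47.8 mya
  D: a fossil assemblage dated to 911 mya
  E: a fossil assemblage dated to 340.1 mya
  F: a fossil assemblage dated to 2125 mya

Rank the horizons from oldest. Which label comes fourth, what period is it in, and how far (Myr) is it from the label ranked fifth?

A, in the Cambrian; 152.5 million years to E

Larger Ma means older, so oldest first: F 2125 > B 1597 > D 911 > A 492.6 > E 340.1 > C 47.8.
Counting 4 along gives A (492.6 Ma); the excerpt puts that inside the Cambrian, 538.8–485.4 Ma.
Next in line is E (340.1 Ma), and 492.6 − 340.1 = 152.5 Myr.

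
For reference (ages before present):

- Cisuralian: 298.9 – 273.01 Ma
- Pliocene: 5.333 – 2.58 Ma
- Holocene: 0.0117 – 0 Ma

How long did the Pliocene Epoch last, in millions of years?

5.333 − 2.58 = 2.753 million years.

2.753 million years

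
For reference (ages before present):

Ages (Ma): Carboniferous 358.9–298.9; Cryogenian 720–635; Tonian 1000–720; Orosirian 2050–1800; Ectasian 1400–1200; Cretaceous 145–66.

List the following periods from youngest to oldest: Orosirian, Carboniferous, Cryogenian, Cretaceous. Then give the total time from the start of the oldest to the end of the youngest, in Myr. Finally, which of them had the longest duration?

Cretaceous → Carboniferous → Cryogenian → Orosirian; total span 1984 Myr; longest is Orosirian

Start ages (Ma): Orosirian 2050, Cryogenian 720, Carboniferous 358.9, Cretaceous 145.
Ordered youngest to oldest: Cretaceous, Carboniferous, Cryogenian, Orosirian.
Span = 2050 − 66 = 1984 Myr.
Durations: Cryogenian 85, Orosirian 250, Carboniferous 60, Cretaceous 79 → longest is Orosirian (250 Myr).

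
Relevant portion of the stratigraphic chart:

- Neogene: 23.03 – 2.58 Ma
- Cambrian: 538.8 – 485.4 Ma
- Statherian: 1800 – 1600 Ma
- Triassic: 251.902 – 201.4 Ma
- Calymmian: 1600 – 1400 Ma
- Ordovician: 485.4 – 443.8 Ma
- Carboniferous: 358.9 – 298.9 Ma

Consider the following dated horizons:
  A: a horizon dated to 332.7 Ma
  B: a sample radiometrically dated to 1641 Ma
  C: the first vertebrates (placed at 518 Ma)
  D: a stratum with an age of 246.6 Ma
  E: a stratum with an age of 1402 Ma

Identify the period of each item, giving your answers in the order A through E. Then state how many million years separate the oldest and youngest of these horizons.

A — Carboniferous; B — Statherian; C — Cambrian; D — Triassic; E — Calymmian; span 1394.4 million years

Match each age against the start–end ranges in the excerpt: A = 332.7 Ma → Carboniferous (358.9–298.9); B = 1641 Ma → Statherian (1800–1600); C = 518 Ma → Cambrian (538.8–485.4); D = 246.6 Ma → Triassic (251.902–201.4); E = 1402 Ma → Calymmian (1600–1400).
The largest age is 1641 Ma and the smallest is 246.6 Ma; their difference is 1394.4 Myr.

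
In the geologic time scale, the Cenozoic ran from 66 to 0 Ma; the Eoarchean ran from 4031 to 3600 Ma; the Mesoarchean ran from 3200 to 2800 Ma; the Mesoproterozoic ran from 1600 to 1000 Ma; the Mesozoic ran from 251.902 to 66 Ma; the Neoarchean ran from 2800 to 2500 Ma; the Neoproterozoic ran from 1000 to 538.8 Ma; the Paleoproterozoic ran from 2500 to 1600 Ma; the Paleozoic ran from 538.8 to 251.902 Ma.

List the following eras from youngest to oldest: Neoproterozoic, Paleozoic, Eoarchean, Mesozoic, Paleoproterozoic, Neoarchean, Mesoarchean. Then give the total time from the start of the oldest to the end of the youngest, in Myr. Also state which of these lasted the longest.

Start ages (Ma): Eoarchean 4031, Mesoarchean 3200, Neoarchean 2800, Paleoproterozoic 2500, Neoproterozoic 1000, Paleozoic 538.8, Mesozoic 251.902.
Ordered youngest to oldest: Mesozoic, Paleozoic, Neoproterozoic, Paleoproterozoic, Neoarchean, Mesoarchean, Eoarchean.
Span = 4031 − 66 = 3965 Myr.
Durations: Neoproterozoic 461.2, Paleozoic 286.898, Paleoproterozoic 900, Mesozoic 185.902, Eoarchean 431, Neoarchean 300, Mesoarchean 400 → longest is Paleoproterozoic (900 Myr).

Mesozoic, Paleozoic, Neoproterozoic, Paleoproterozoic, Neoarchean, Mesoarchean, Eoarchean; total span 3965 Myr; longest is Paleoproterozoic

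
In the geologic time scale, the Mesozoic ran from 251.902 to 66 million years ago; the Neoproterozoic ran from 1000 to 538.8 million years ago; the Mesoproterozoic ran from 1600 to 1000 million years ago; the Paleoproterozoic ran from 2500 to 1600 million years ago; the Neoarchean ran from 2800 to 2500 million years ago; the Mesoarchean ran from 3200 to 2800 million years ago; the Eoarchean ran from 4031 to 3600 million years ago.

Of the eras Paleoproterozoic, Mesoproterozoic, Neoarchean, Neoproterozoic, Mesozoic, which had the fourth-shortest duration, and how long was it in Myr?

Durations: Paleoproterozoic 900; Mesoproterozoic 600; Neoarchean 300; Neoproterozoic 461.2; Mesozoic 185.902 Myr.
Sorted shortest-first: Mesozoic (185.902), Neoarchean (300), Neoproterozoic (461.2), Mesoproterozoic (600), Paleoproterozoic (900).
The fourth shortest is Mesoproterozoic at 600 Myr.

Mesoproterozoic, 600 million years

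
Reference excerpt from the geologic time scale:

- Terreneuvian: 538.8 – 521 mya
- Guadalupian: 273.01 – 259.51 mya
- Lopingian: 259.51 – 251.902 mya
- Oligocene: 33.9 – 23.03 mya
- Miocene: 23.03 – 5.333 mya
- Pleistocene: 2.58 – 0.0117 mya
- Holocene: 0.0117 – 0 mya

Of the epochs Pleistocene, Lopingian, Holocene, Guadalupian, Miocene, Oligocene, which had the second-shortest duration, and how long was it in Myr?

Pleistocene, 2.5683 million years

Start − end for each: Pleistocene 2.58 − 0.0117 = 2.5683; Lopingian 259.51 − 251.902 = 7.608; Holocene 0.0117 − 0 = 0.0117; Guadalupian 273.01 − 259.51 = 13.5; Miocene 23.03 − 5.333 = 17.697; Oligocene 33.9 − 23.03 = 10.87.
Ranking these from shortest: Holocene < Pleistocene < Lopingian < Oligocene < Guadalupian < Miocene.
Position 2 in that ranking is Pleistocene, which lasted 2.5683 Myr.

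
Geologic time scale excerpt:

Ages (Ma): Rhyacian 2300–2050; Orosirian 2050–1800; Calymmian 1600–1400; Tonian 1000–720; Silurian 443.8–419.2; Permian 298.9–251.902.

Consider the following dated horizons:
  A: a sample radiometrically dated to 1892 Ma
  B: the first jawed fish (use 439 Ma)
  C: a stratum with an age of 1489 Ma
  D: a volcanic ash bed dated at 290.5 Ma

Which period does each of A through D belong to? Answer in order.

A: 1892 Ma lies in 2050–1800 Ma, so Orosirian.
B: 439 Ma lies in 443.8–419.2 Ma, so Silurian.
C: 1489 Ma lies in 1600–1400 Ma, so Calymmian.
D: 290.5 Ma lies in 298.9–251.902 Ma, so Permian.

A — Orosirian; B — Silurian; C — Calymmian; D — Permian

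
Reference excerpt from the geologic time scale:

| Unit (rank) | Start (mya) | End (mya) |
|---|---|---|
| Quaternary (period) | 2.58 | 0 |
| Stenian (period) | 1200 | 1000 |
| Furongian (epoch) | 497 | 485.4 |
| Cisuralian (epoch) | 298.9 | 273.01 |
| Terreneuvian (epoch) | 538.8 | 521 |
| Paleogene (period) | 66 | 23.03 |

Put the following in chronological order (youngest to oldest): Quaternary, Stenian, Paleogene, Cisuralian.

Quaternary, Paleogene, Cisuralian, Stenian

Read off each span (Ma): Quaternary 2.58–0; Stenian 1200–1000; Paleogene 66–23.03; Cisuralian 298.9–273.01.
Larger Ma is older, so oldest→youngest is Stenian, Cisuralian, Paleogene, Quaternary; reverse it for youngest→oldest.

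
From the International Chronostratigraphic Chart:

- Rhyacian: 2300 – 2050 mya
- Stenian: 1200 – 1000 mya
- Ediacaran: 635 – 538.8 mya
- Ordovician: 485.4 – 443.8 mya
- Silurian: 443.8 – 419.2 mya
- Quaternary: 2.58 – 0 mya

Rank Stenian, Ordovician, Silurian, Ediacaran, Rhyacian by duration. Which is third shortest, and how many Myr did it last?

Ediacaran, 96.2 million years

Start − end for each: Stenian 1200 − 1000 = 200; Ordovician 485.4 − 443.8 = 41.6; Silurian 443.8 − 419.2 = 24.6; Ediacaran 635 − 538.8 = 96.2; Rhyacian 2300 − 2050 = 250.
Ranking these from shortest: Silurian < Ordovician < Ediacaran < Stenian < Rhyacian.
Position 3 in that ranking is Ediacaran, which lasted 96.2 Myr.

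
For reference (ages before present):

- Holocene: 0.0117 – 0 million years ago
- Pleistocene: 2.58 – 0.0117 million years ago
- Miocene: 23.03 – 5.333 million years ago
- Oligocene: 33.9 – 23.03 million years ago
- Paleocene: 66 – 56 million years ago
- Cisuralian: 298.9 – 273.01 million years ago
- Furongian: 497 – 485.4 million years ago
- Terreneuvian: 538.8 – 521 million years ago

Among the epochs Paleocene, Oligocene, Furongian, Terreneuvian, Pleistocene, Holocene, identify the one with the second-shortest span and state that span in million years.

Start − end for each: Paleocene 66 − 56 = 10; Oligocene 33.9 − 23.03 = 10.87; Furongian 497 − 485.4 = 11.6; Terreneuvian 538.8 − 521 = 17.8; Pleistocene 2.58 − 0.0117 = 2.5683; Holocene 0.0117 − 0 = 0.0117.
Ranking these from shortest: Holocene < Pleistocene < Paleocene < Oligocene < Furongian < Terreneuvian.
Position 2 in that ranking is Pleistocene, which lasted 2.5683 Myr.

Pleistocene, 2.5683 million years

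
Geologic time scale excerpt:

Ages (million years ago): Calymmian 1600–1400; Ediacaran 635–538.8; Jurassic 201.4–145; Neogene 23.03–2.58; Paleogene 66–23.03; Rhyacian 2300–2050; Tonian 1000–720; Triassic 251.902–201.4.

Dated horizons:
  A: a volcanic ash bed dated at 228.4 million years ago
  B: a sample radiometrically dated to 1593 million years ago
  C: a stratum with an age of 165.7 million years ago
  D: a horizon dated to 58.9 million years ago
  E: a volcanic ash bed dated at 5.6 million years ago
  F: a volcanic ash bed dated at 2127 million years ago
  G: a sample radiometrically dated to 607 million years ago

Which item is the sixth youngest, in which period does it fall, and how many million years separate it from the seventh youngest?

Smaller Ma means younger, so youngest first: E 5.6 < D 58.9 < C 165.7 < A 228.4 < G 607 < B 1593 < F 2127.
Counting 6 along gives B (1593 Ma); the excerpt puts that inside the Calymmian, 1600–1400 Ma.
Next in line is F (2127 Ma), and 2127 − 1593 = 534 Myr.

B, in the Calymmian; 534 million years to F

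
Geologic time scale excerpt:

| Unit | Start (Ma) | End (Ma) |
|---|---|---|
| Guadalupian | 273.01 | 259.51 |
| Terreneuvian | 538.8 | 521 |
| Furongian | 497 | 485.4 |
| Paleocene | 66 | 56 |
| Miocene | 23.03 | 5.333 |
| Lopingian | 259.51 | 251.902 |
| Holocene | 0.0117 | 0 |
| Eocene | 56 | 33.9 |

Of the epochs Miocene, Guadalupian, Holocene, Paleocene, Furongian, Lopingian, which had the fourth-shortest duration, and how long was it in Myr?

Durations: Miocene 17.697; Guadalupian 13.5; Holocene 0.0117; Paleocene 10; Furongian 11.6; Lopingian 7.608 Myr.
Sorted shortest-first: Holocene (0.0117), Lopingian (7.608), Paleocene (10), Furongian (11.6), Guadalupian (13.5), Miocene (17.697).
The fourth shortest is Furongian at 11.6 Myr.

Furongian, 11.6 million years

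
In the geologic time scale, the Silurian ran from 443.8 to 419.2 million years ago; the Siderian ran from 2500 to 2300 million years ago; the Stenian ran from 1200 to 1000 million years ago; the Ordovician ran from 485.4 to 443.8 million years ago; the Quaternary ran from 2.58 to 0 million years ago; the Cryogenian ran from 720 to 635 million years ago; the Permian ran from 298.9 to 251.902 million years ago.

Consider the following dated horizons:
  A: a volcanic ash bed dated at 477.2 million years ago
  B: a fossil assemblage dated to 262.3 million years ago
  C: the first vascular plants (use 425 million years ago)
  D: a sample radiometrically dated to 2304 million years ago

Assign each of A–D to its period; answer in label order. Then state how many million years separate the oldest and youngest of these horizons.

Match each age against the start–end ranges in the excerpt: A = 477.2 Ma → Ordovician (485.4–443.8); B = 262.3 Ma → Permian (298.9–251.902); C = 425 Ma → Silurian (443.8–419.2); D = 2304 Ma → Siderian (2500–2300).
The largest age is 2304 Ma and the smallest is 262.3 Ma; their difference is 2041.7 Myr.

A — Ordovician; B — Permian; C — Silurian; D — Siderian; span 2041.7 million years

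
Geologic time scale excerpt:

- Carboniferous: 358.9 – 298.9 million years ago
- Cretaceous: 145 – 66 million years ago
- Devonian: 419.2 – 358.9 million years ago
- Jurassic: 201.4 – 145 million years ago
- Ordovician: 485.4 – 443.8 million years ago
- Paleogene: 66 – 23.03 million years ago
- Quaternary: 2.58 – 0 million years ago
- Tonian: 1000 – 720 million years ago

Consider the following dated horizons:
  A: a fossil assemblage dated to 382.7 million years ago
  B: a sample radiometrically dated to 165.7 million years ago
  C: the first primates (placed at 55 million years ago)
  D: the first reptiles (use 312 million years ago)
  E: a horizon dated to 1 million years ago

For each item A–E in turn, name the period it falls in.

A: 382.7 Ma lies in 419.2–358.9 Ma, so Devonian.
B: 165.7 Ma lies in 201.4–145 Ma, so Jurassic.
C: 55 Ma lies in 66–23.03 Ma, so Paleogene.
D: 312 Ma lies in 358.9–298.9 Ma, so Carboniferous.
E: 1 Ma lies in 2.58–0 Ma, so Quaternary.

A — Devonian; B — Jurassic; C — Paleogene; D — Carboniferous; E — Quaternary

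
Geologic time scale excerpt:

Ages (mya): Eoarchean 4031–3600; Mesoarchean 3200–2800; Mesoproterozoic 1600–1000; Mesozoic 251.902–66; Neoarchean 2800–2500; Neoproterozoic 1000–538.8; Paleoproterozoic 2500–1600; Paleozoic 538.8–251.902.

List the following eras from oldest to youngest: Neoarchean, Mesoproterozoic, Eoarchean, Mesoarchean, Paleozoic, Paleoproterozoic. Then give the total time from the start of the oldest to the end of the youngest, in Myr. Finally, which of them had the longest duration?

From the excerpt: Neoarchean 2800–2500; Mesoproterozoic 1600–1000; Eoarchean 4031–3600; Mesoarchean 3200–2800; Paleozoic 538.8–251.902; Paleoproterozoic 2500–1600 (Ma).
Larger Ma is earlier, so the oldest is Eoarchean and the youngest is Paleozoic; oldest to youngest: Eoarchean, Mesoarchean, Neoarchean, Paleoproterozoic, Mesoproterozoic, Paleozoic.
Oldest start 4031 minus youngest end 251.902 gives 3779.098 Myr overall.
Individual lengths (start − end): Paleozoic 286.898; Neoarchean 300; Mesoproterozoic 600; Mesoarchean 400; Eoarchean 431; Paleoproterozoic 900. The largest is Paleoproterozoic at 900 Myr.

Eoarchean → Mesoarchean → Neoarchean → Paleoproterozoic → Mesoproterozoic → Paleozoic; total span 3779.098 Myr; longest is Paleoproterozoic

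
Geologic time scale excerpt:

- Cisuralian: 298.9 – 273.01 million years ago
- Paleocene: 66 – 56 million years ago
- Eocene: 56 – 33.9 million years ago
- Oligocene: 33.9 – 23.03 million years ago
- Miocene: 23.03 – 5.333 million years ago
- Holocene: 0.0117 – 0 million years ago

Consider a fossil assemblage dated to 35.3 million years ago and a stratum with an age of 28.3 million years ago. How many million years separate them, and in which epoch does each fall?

7 million years apart; the first in the Eocene, the second in the Oligocene

Elapsed time: 35.3 − 28.3 = 7 Myr.
35.3 Ma lies within 56–33.9 Ma: Eocene.
28.3 Ma lies within 33.9–23.03 Ma: Oligocene.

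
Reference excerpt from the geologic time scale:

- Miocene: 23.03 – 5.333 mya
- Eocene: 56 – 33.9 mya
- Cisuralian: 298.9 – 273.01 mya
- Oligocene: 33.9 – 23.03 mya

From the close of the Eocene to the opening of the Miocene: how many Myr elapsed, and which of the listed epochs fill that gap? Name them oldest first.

10.87 million years; Oligocene

The Eocene closes at 33.9 Ma and the Miocene opens at 23.03 Ma, so the interval is 33.9 − 23.03 = 10.87 Myr.
An epoch fits inside if it starts at or after 33.9 Ma and ends at or before 23.03 Ma; oldest first that gives Oligocene.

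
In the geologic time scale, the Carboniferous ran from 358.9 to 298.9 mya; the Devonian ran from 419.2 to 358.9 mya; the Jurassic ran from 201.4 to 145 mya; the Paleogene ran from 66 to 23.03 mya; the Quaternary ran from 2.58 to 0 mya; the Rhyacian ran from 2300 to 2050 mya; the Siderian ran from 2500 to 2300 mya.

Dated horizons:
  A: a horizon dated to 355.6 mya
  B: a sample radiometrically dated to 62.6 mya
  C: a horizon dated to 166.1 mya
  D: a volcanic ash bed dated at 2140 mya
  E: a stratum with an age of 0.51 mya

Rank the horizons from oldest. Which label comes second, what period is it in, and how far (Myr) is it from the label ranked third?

A, in the Carboniferous; 189.5 million years to C

Sorted oldest-first by Ma: D (2140), A (355.6), C (166.1), B (62.6), E (0.51).
The second oldest is A at 355.6 Ma, which lies in 358.9–298.9 Ma: the Carboniferous.
The third oldest is C at 166.1 Ma; separation = |355.6 − 166.1| = 189.5 Myr.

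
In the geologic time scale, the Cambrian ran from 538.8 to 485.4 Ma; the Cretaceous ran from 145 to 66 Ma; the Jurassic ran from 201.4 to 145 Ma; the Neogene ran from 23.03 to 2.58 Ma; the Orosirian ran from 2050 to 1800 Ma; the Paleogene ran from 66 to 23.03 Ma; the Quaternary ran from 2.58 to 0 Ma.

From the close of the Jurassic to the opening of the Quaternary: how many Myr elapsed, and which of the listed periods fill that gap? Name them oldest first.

End of Jurassic = 145 Ma; start of Quaternary = 2.58 Ma.
Gap = 145 − 2.58 = 142.42 Myr.
Periods wholly inside 145–2.58 Ma: Cretaceous (145–66), Paleogene (66–23.03), Neogene (23.03–2.58).

142.42 million years; Cretaceous, Paleogene, Neogene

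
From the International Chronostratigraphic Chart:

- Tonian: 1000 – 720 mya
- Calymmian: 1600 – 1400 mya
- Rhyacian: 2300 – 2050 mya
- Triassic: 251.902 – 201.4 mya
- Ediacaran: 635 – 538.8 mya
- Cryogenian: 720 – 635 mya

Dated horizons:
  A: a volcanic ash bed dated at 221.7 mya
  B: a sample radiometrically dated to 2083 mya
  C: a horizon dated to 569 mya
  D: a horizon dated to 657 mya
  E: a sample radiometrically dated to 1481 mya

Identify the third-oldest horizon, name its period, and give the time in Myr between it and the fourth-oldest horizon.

D, in the Cryogenian; 88 million years to C

Sorted oldest-first by Ma: B (2083), E (1481), D (657), C (569), A (221.7).
The third oldest is D at 657 Ma, which lies in 720–635 Ma: the Cryogenian.
The fourth oldest is C at 569 Ma; separation = |657 − 569| = 88 Myr.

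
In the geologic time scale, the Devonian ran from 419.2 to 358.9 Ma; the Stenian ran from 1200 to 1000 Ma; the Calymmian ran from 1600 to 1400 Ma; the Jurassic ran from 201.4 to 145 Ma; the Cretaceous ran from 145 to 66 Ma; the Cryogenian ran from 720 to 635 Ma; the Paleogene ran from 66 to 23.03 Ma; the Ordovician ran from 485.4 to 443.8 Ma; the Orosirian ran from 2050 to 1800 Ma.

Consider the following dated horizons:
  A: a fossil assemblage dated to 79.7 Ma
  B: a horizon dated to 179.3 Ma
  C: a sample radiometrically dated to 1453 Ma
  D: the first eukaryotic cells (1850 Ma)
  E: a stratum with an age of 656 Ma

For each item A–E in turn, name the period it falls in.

A — Cretaceous; B — Jurassic; C — Calymmian; D — Orosirian; E — Cryogenian

A: 79.7 Ma lies in 145–66 Ma, so Cretaceous.
B: 179.3 Ma lies in 201.4–145 Ma, so Jurassic.
C: 1453 Ma lies in 1600–1400 Ma, so Calymmian.
D: 1850 Ma lies in 2050–1800 Ma, so Orosirian.
E: 656 Ma lies in 720–635 Ma, so Cryogenian.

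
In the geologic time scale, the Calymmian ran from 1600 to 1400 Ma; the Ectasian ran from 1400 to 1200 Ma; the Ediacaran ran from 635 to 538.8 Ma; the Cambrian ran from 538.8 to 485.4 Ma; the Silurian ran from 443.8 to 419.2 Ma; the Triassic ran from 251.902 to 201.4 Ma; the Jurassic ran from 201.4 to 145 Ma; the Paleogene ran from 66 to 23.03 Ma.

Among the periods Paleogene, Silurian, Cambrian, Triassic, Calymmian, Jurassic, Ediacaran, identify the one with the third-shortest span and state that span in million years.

Triassic, 50.502 million years

Start − end for each: Paleogene 66 − 23.03 = 42.97; Silurian 443.8 − 419.2 = 24.6; Cambrian 538.8 − 485.4 = 53.4; Triassic 251.902 − 201.4 = 50.502; Calymmian 1600 − 1400 = 200; Jurassic 201.4 − 145 = 56.4; Ediacaran 635 − 538.8 = 96.2.
Ranking these from shortest: Silurian < Paleogene < Triassic < Cambrian < Jurassic < Ediacaran < Calymmian.
Position 3 in that ranking is Triassic, which lasted 50.502 Myr.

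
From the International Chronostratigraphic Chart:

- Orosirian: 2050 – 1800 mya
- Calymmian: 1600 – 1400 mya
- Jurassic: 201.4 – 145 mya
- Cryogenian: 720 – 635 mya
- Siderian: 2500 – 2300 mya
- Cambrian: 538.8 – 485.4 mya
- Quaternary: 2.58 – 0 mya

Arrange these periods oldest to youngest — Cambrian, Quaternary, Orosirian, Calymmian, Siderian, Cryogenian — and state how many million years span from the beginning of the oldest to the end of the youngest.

From the excerpt: Cambrian 538.8–485.4; Quaternary 2.58–0; Orosirian 2050–1800; Calymmian 1600–1400; Siderian 2500–2300; Cryogenian 720–635 (Ma).
Larger Ma is earlier, so the oldest is Siderian and the youngest is Quaternary; oldest to youngest: Siderian, Orosirian, Calymmian, Cryogenian, Cambrian, Quaternary.
Oldest start 2500 minus youngest end 0 gives 2500 Myr overall.

Siderian → Orosirian → Calymmian → Cryogenian → Cambrian → Quaternary; total span 2500 Myr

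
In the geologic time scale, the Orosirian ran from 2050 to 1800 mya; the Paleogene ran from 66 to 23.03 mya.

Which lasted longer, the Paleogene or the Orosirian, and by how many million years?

Orosirian, by 207.03 million years

Paleogene: 66 − 23.03 = 42.97 Myr.
Orosirian: 2050 − 1800 = 250 Myr.
Difference: 250 − 42.97 = 207.03 Myr, so the Orosirian was longer.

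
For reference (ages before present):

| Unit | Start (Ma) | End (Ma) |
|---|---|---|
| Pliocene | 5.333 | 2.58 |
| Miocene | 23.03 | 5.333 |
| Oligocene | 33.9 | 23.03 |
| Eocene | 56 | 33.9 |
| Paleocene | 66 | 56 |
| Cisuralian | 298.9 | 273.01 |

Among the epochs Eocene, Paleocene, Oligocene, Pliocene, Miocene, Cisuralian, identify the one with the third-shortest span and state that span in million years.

Start − end for each: Eocene 56 − 33.9 = 22.1; Paleocene 66 − 56 = 10; Oligocene 33.9 − 23.03 = 10.87; Pliocene 5.333 − 2.58 = 2.753; Miocene 23.03 − 5.333 = 17.697; Cisuralian 298.9 − 273.01 = 25.89.
Ranking these from shortest: Pliocene < Paleocene < Oligocene < Miocene < Eocene < Cisuralian.
Position 3 in that ranking is Oligocene, which lasted 10.87 Myr.

Oligocene, 10.87 million years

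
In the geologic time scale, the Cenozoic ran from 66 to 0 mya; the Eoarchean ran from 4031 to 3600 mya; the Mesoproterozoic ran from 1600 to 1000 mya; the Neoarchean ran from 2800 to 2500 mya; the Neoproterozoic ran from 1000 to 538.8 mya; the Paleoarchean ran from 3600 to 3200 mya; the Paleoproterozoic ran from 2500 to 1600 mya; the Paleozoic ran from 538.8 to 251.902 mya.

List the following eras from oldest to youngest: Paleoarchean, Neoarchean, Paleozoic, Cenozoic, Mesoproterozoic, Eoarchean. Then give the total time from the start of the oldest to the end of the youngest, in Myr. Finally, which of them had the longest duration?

From the excerpt: Paleoarchean 3600–3200; Neoarchean 2800–2500; Paleozoic 538.8–251.902; Cenozoic 66–0; Mesoproterozoic 1600–1000; Eoarchean 4031–3600 (Ma).
Larger Ma is earlier, so the oldest is Eoarchean and the youngest is Cenozoic; oldest to youngest: Eoarchean, Paleoarchean, Neoarchean, Mesoproterozoic, Paleozoic, Cenozoic.
Oldest start 4031 minus youngest end 0 gives 4031 Myr overall.
Individual lengths (start − end): Mesoproterozoic 600; Cenozoic 66; Paleozoic 286.898; Eoarchean 431; Paleoarchean 400; Neoarchean 300. The largest is Mesoproterozoic at 600 Myr.

Eoarchean, Paleoarchean, Neoarchean, Mesoproterozoic, Paleozoic, Cenozoic; total span 4031 Myr; longest is Mesoproterozoic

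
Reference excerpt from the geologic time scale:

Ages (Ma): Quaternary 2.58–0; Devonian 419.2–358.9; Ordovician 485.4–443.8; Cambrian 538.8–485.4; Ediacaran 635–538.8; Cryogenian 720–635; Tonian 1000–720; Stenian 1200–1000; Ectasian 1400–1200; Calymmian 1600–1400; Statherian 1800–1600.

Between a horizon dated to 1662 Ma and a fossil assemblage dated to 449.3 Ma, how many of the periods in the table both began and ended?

The older date is 1662 Ma and the younger is 449.3 Ma.
Periods with start < 1662 and end > 449.3 Ma: Calymmian (1600–1400), Ectasian (1400–1200), Stenian (1200–1000), Tonian (1000–720), Cryogenian (720–635), Ediacaran (635–538.8), Cambrian (538.8–485.4).
That is 7 complete periods.

7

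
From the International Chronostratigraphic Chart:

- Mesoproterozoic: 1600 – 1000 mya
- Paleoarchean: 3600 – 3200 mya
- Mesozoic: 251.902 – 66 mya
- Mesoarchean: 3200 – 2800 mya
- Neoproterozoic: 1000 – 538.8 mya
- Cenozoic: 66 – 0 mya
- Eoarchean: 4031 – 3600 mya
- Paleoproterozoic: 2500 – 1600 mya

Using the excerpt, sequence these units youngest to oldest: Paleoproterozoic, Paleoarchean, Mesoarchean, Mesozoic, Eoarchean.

Mesozoic, then Paleoproterozoic, then Mesoarchean, then Paleoarchean, then Eoarchean

The oldest of these is Eoarchean (starts 4031 Ma) and the youngest is Mesozoic (ends 66 Ma).
In between, by decreasing start age: Paleoarchean (3600), Mesoarchean (3200), Paleoproterozoic (2500).
Listing youngest first means reversing that sequence.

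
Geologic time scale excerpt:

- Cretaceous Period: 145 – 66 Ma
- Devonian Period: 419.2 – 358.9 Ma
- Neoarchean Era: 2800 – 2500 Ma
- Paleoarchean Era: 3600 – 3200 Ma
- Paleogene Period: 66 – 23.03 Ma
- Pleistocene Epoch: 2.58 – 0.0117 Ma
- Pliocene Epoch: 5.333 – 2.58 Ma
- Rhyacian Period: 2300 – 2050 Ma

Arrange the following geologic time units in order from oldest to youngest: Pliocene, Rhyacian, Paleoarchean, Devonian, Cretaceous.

Sorting by start age (descending Ma, since larger Ma = older): Paleoarchean start 3600, Rhyacian start 2300, Devonian start 419.2, Cretaceous start 145, Pliocene start 5.333.

Paleoarchean → Rhyacian → Devonian → Cretaceous → Pliocene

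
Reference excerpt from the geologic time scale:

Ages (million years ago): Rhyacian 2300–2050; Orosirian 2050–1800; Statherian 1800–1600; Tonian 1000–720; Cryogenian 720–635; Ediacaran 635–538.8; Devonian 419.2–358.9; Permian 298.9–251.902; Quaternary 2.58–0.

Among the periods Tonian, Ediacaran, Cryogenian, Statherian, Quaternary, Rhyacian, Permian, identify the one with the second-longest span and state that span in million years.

Start − end for each: Tonian 1000 − 720 = 280; Ediacaran 635 − 538.8 = 96.2; Cryogenian 720 − 635 = 85; Statherian 1800 − 1600 = 200; Quaternary 2.58 − 0 = 2.58; Rhyacian 2300 − 2050 = 250; Permian 298.9 − 251.902 = 46.998.
Ranking these from longest: Tonian > Rhyacian > Statherian > Ediacaran > Cryogenian > Permian > Quaternary.
Position 2 in that ranking is Rhyacian, which lasted 250 Myr.

Rhyacian, 250 million years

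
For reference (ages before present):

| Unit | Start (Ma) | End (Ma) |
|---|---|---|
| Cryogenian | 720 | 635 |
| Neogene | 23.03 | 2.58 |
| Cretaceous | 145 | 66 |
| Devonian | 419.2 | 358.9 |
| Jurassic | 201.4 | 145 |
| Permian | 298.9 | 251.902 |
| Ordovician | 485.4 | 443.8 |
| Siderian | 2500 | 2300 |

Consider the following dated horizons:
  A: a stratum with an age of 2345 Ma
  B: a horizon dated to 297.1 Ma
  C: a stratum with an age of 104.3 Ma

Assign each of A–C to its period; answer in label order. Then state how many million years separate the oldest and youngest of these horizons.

A — Siderian; B — Permian; C — Cretaceous; span 2240.7 million years

Match each age against the start–end ranges in the excerpt: A = 2345 Ma → Siderian (2500–2300); B = 297.1 Ma → Permian (298.9–251.902); C = 104.3 Ma → Cretaceous (145–66).
The largest age is 2345 Ma and the smallest is 104.3 Ma; their difference is 2240.7 Myr.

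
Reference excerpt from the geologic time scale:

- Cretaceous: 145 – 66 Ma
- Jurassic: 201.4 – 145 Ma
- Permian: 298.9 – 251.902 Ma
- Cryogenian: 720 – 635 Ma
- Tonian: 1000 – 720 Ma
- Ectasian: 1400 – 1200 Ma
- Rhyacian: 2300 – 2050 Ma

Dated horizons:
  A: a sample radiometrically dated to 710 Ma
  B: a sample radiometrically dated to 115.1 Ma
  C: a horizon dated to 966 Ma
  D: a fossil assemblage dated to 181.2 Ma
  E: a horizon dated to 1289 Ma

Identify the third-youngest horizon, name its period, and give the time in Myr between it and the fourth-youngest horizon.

A, in the Cryogenian; 256 million years to C

Smaller Ma means younger, so youngest first: B 115.1 < D 181.2 < A 710 < C 966 < E 1289.
Counting 3 along gives A (710 Ma); the excerpt puts that inside the Cryogenian, 720–635 Ma.
Next in line is C (966 Ma), and 966 − 710 = 256 Myr.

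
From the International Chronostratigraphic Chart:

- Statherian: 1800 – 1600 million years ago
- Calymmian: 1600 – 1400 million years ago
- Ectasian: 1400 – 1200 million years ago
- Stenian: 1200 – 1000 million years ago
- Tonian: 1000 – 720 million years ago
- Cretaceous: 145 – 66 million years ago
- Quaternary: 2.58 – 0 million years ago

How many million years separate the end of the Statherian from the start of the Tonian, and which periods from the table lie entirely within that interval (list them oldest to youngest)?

End of Statherian = 1600 Ma; start of Tonian = 1000 Ma.
Gap = 1600 − 1000 = 600 Myr.
Periods wholly inside 1600–1000 Ma: Calymmian (1600–1400), Ectasian (1400–1200), Stenian (1200–1000).

600 million years; Calymmian, Ectasian, Stenian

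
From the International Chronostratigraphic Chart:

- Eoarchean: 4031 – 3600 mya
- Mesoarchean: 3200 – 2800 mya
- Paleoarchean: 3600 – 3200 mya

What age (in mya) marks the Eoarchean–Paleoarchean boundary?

The Eoarchean ends and the Paleoarchean begins at 3600 mya.

3600 mya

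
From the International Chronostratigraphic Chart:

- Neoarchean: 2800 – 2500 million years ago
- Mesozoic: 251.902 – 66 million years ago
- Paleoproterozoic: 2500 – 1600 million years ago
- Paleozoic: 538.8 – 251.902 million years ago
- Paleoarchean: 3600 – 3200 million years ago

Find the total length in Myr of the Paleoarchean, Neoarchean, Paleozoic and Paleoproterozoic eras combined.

Duration is start − end for each: (3600 − 3200) + (2800 − 2500) + (538.8 − 251.902) + (2500 − 1600).
That is 400 + 300 + 286.898 + 900, which totals 1886.898 million years.

1886.898 million years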